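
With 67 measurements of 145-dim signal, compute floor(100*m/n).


100*m/n = 100*67/145 ≈ 46.2069.
floor = 46.

46


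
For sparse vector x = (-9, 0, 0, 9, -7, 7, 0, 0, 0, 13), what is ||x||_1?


Non-zero entries: [(0, -9), (3, 9), (4, -7), (5, 7), (9, 13)]
Absolute values: [9, 9, 7, 7, 13]
||x||_1 = sum = 45.

45


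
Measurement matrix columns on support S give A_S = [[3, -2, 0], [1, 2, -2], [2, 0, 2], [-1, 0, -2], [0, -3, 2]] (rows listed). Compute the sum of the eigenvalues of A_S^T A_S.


Sum of eigenvalues of A_S^T A_S = trace(A_S^T A_S) = sum of squared column norms of A_S.
A_S^T A_S diagonal: [15, 17, 16].
trace = 15 + 17 + 16 = 48.

48


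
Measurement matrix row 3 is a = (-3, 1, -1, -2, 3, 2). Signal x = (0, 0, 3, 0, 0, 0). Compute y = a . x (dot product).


Non-zero terms: ['-1*3']
Products: [-3]
y = sum = -3.

-3


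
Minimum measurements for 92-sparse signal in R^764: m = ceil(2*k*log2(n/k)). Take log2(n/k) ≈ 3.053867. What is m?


log2(n/k) = log2(764/92) ≈ 3.053867.
2*k*log2(n/k) ≈ 2*92*3.053867 = 561.911528.
m = ceil(561.911528) = 562.

562


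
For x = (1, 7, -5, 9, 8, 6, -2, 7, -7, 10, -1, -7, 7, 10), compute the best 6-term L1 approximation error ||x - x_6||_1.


Sorted |x_i| descending: [10, 10, 9, 8, 7, 7, 7, 7, 7, 6, 5, 2, 1, 1]
Keep top 6: [10, 10, 9, 8, 7, 7]
Tail entries: [7, 7, 7, 6, 5, 2, 1, 1]
L1 error = sum of tail = 36.

36


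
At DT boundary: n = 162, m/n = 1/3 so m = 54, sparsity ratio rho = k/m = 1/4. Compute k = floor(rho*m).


m = 1/3*162 = 54.
rho = 1/4.
rho*m = 1/4*54 = 13.5.
k = floor(13.5) = 13.

13


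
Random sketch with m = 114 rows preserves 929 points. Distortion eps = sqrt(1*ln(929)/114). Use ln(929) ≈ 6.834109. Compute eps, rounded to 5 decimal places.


ln(929) ≈ 6.834109.
1*ln(N)/m ≈ 1*6.834109/114 ≈ 0.05994832.
eps = sqrt(0.05994832) ≈ 0.2448435 ≈ 0.24484.

0.24484


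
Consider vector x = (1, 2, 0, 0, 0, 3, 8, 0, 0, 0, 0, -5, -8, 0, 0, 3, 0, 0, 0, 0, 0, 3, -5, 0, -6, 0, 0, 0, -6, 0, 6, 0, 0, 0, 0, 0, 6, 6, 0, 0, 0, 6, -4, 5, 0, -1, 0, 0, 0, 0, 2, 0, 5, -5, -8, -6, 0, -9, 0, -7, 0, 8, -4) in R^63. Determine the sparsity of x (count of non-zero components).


Non-zero positions: [0, 1, 5, 6, 11, 12, 15, 21, 22, 24, 28, 30, 36, 37, 41, 42, 43, 45, 50, 52, 53, 54, 55, 57, 59, 61, 62].
Sparsity = 27.

27


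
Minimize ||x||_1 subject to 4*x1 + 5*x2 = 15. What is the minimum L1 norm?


Axis intercepts:
  x1 = 15/4, x2 = 0: L1 = 15/4
  x1 = 0, x2 = 3: L1 = 3
x* = (0, 3)
||x*||_1 = 3.

3


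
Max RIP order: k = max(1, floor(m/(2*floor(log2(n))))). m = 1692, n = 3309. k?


floor(log2(3309)) = 11.
2*11 = 22.
m/(2*floor(log2(n))) = 1692/22 ≈ 76.9091.
floor = 76.
k = max(1, 76) = 76.

76


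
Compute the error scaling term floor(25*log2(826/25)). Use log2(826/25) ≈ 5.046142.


log2(n/k) = log2(826/25) ≈ 5.046142.
k*log2(n/k) ≈ 25*5.046142 = 126.15355.
floor(126.15355) = 126.

126


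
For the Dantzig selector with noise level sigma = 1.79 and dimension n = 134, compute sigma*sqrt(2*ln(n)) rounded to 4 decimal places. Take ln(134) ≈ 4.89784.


ln(134) ≈ 4.89784.
2*ln(n) ≈ 9.79568.
sqrt(2*ln(n)) ≈ sqrt(9.79568) ≈ 3.129805.
threshold ≈ 1.79*3.129805 = 5.60235095 ≈ 5.6024.

5.6024


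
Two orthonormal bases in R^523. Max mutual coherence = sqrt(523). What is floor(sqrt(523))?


22^2 = 484 <= 523 < 529 = 23^2, so 22 <= sqrt(523) < 23.
floor(sqrt(523)) = 22.

22


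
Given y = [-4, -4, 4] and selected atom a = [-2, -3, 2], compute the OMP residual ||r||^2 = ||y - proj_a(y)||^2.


a^T a = 17.
a^T y = 28.
coeff = 28/17 = 28/17.
||r||^2 = 32/17.

32/17


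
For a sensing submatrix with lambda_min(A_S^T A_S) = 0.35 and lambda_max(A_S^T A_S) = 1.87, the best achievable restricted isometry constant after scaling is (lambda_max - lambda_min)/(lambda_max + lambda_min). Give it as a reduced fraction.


lambda_max - lambda_min = 1.87 - 0.35 = 1.52.
lambda_max + lambda_min = 1.87 + 0.35 = 2.22.
delta = 1.52/2.22 = 152/222 = 76/111.

76/111


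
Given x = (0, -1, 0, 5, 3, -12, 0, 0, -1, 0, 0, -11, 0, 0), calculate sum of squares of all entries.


Non-zero entries: [(1, -1), (3, 5), (4, 3), (5, -12), (8, -1), (11, -11)]
Squares: [1, 25, 9, 144, 1, 121]
||x||_2^2 = sum = 301.

301


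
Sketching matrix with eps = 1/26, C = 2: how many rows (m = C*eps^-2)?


1/eps = 26.
(1/eps)^2 = 676.
m = 2*676 = 1352.

1352


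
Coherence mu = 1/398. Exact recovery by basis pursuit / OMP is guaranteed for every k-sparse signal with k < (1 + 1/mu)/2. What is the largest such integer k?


1/mu = 398.
1 + 1/mu = 399.
(1 + 1/mu)/2 = 199.5 is not an integer, so k_max = floor(199.5) = 199.

199


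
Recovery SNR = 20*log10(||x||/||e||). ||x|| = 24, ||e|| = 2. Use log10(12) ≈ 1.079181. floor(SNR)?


||x||/||e|| = 24/2 = 12.
log10(12) ≈ 1.079181.
20*log10(||x||/||e||) ≈ 20*1.079181 = 21.58362.
floor(21.58362) = 21.

21


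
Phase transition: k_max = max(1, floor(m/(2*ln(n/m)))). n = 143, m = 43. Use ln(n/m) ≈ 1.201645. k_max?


n/m = 143/43.
ln(n/m) ≈ 1.201645.
2*ln(n/m) ≈ 2.40329.
m/(2*ln(n/m)) ≈ 43/2.40329 ≈ 17.8921.
floor = 17.
k_max = max(1, 17) = 17.

17


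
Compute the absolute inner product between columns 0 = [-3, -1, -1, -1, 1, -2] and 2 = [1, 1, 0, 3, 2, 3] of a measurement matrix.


Inner product: -3*1 + -1*1 + -1*0 + -1*3 + 1*2 + -2*3
Products: [-3, -1, 0, -3, 2, -6]
Sum = -11.
|dot| = 11.

11


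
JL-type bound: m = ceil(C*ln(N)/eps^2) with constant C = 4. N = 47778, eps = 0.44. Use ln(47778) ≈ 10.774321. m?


ln(47778) ≈ 10.774321.
eps^2 = 0.44^2 = 0.1936.
C*ln(N)/eps^2 ≈ 4*10.774321/0.1936 ≈ 222.6099.
m = ceil(222.6099) = 223.

223


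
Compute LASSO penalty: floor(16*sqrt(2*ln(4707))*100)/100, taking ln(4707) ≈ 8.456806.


ln(4707) ≈ 8.456806.
2*ln(n) ≈ 16.913612.
sqrt(2*ln(n)) ≈ sqrt(16.913612) ≈ 4.112616.
lambda ≈ 16*4.112616 = 65.801856.
floor(lambda*100)/100 = 65.80.

65.80


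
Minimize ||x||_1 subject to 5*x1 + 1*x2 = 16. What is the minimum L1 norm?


Axis intercepts:
  x1 = 16/5, x2 = 0: L1 = 16/5
  x1 = 0, x2 = 16: L1 = 16
x* = (16/5, 0)
||x*||_1 = 16/5.

16/5


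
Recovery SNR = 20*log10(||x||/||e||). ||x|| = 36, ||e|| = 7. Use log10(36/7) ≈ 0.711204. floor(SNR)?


||x||/||e|| = 36/7.
log10(36/7) ≈ 0.711204.
20*log10(||x||/||e||) ≈ 20*0.711204 = 14.22408.
floor(14.22408) = 14.

14


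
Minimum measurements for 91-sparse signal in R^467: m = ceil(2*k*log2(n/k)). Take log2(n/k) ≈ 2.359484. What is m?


log2(n/k) = log2(467/91) ≈ 2.359484.
2*k*log2(n/k) ≈ 2*91*2.359484 = 429.426088.
m = ceil(429.426088) = 430.

430


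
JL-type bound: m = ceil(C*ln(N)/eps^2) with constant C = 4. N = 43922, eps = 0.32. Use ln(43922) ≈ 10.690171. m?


ln(43922) ≈ 10.690171.
eps^2 = 0.32^2 = 0.1024.
C*ln(N)/eps^2 ≈ 4*10.690171/0.1024 ≈ 417.5848.
m = ceil(417.5848) = 418.

418


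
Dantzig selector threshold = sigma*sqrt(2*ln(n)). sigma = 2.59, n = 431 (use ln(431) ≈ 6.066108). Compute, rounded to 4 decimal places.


ln(431) ≈ 6.066108.
2*ln(n) ≈ 12.132216.
sqrt(2*ln(n)) ≈ sqrt(12.132216) ≈ 3.483133.
threshold ≈ 2.59*3.483133 = 9.02131447 ≈ 9.0213.

9.0213


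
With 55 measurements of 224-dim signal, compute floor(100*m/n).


100*m/n = 100*55/224 ≈ 24.5536.
floor = 24.

24


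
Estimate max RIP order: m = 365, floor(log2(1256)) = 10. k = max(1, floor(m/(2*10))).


floor(log2(1256)) = 10.
2*10 = 20.
m/(2*floor(log2(n))) = 365/20 ≈ 18.25.
floor = 18.
k = max(1, 18) = 18.

18


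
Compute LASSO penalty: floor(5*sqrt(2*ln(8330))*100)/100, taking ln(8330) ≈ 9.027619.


ln(8330) ≈ 9.027619.
2*ln(n) ≈ 18.055238.
sqrt(2*ln(n)) ≈ sqrt(18.055238) ≈ 4.249146.
lambda ≈ 5*4.249146 = 21.24573.
floor(lambda*100)/100 = 21.24.

21.24


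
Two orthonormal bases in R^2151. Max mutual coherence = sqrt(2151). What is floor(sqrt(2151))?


46^2 = 2116 <= 2151 < 2209 = 47^2, so 46 <= sqrt(2151) < 47.
floor(sqrt(2151)) = 46.

46


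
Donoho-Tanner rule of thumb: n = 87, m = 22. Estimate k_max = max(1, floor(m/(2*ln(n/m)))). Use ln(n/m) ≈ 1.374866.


n/m = 87/22.
ln(n/m) ≈ 1.374866.
2*ln(n/m) ≈ 2.749732.
m/(2*ln(n/m)) ≈ 22/2.749732 ≈ 8.0008.
floor = 8.
k_max = max(1, 8) = 8.

8


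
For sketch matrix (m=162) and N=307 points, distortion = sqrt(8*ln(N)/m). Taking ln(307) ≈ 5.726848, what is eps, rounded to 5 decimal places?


ln(307) ≈ 5.726848.
8*ln(N)/m ≈ 8*5.726848/162 ≈ 0.28280731.
eps = sqrt(0.28280731) ≈ 0.5317963 ≈ 0.53180.

0.53180


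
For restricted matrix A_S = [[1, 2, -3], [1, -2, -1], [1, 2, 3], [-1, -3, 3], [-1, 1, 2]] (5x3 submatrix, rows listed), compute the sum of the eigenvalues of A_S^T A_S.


Sum of eigenvalues of A_S^T A_S = trace(A_S^T A_S) = sum of squared column norms of A_S.
A_S^T A_S diagonal: [5, 22, 32].
trace = 5 + 22 + 32 = 59.

59


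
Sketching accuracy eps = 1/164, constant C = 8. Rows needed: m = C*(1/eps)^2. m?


1/eps = 164.
(1/eps)^2 = 26896.
m = 8*26896 = 215168.

215168


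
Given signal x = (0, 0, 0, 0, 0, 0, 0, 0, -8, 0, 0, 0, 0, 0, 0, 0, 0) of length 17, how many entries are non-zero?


Non-zero positions: [8].
Sparsity = 1.

1


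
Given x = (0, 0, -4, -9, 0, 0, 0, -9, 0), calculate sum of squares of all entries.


Non-zero entries: [(2, -4), (3, -9), (7, -9)]
Squares: [16, 81, 81]
||x||_2^2 = sum = 178.

178


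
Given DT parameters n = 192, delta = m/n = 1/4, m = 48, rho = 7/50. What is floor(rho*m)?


m = 1/4*192 = 48.
rho = 7/50.
rho*m = 7/50*48 = 6.72.
k = floor(6.72) = 6.

6


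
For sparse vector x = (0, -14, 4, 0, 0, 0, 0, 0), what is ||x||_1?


Non-zero entries: [(1, -14), (2, 4)]
Absolute values: [14, 4]
||x||_1 = sum = 18.

18


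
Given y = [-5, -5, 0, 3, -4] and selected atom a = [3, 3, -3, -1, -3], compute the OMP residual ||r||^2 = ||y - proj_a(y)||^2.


a^T a = 37.
a^T y = -21.
coeff = -21/37 = -21/37.
||r||^2 = 2334/37.

2334/37


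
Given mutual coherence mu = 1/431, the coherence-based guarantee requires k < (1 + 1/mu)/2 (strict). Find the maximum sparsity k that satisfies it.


1/mu = 431.
1 + 1/mu = 432.
(1 + 1/mu)/2 = 216 is an integer and the inequality is strict, so k_max = 216 - 1 = 215.

215


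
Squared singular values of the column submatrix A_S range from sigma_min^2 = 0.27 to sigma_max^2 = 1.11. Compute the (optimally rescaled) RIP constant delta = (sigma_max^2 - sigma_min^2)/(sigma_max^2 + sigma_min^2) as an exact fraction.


lambda_max - lambda_min = 1.11 - 0.27 = 0.84.
lambda_max + lambda_min = 1.11 + 0.27 = 1.38.
delta = 0.84/1.38 = 84/138 = 14/23.

14/23


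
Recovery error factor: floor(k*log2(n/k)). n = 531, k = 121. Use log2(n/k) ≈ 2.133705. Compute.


log2(n/k) = log2(531/121) ≈ 2.133705.
k*log2(n/k) ≈ 121*2.133705 = 258.178305.
floor(258.178305) = 258.

258


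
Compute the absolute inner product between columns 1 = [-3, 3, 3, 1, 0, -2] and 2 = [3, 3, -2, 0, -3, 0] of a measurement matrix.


Inner product: -3*3 + 3*3 + 3*-2 + 1*0 + 0*-3 + -2*0
Products: [-9, 9, -6, 0, 0, 0]
Sum = -6.
|dot| = 6.

6


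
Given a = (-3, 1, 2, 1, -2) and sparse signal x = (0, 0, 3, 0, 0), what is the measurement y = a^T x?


Non-zero terms: ['2*3']
Products: [6]
y = sum = 6.

6


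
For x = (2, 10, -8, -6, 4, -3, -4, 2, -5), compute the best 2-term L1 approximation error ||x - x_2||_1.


Sorted |x_i| descending: [10, 8, 6, 5, 4, 4, 3, 2, 2]
Keep top 2: [10, 8]
Tail entries: [6, 5, 4, 4, 3, 2, 2]
L1 error = sum of tail = 26.

26


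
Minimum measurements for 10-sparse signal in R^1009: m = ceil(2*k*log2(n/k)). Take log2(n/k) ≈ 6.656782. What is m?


log2(n/k) = log2(1009/10) ≈ 6.656782.
2*k*log2(n/k) ≈ 2*10*6.656782 = 133.13564.
m = ceil(133.13564) = 134.

134


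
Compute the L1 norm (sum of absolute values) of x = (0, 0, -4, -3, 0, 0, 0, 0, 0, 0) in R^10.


Non-zero entries: [(2, -4), (3, -3)]
Absolute values: [4, 3]
||x||_1 = sum = 7.

7


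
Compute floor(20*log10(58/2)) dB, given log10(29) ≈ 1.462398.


||x||/||e|| = 58/2 = 29.
log10(29) ≈ 1.462398.
20*log10(||x||/||e||) ≈ 20*1.462398 = 29.24796.
floor(29.24796) = 29.

29


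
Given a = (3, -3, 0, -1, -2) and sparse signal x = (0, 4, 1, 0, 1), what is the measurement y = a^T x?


Non-zero terms: ['-3*4', '0*1', '-2*1']
Products: [-12, 0, -2]
y = sum = -14.

-14


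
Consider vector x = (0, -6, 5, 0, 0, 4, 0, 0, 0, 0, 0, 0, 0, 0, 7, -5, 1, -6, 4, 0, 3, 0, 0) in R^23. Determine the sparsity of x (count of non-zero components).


Non-zero positions: [1, 2, 5, 14, 15, 16, 17, 18, 20].
Sparsity = 9.

9


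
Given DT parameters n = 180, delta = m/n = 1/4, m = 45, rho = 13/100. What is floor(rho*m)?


m = 1/4*180 = 45.
rho = 13/100.
rho*m = 13/100*45 = 5.85.
k = floor(5.85) = 5.

5


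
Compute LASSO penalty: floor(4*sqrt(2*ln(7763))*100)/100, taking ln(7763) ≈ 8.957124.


ln(7763) ≈ 8.957124.
2*ln(n) ≈ 17.914248.
sqrt(2*ln(n)) ≈ sqrt(17.914248) ≈ 4.232523.
lambda ≈ 4*4.232523 = 16.930092.
floor(lambda*100)/100 = 16.93.

16.93


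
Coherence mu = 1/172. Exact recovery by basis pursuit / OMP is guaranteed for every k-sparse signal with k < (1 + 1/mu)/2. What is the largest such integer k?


1/mu = 172.
1 + 1/mu = 173.
(1 + 1/mu)/2 = 86.5 is not an integer, so k_max = floor(86.5) = 86.

86


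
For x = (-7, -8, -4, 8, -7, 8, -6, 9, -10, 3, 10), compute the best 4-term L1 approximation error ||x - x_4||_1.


Sorted |x_i| descending: [10, 10, 9, 8, 8, 8, 7, 7, 6, 4, 3]
Keep top 4: [10, 10, 9, 8]
Tail entries: [8, 8, 7, 7, 6, 4, 3]
L1 error = sum of tail = 43.

43


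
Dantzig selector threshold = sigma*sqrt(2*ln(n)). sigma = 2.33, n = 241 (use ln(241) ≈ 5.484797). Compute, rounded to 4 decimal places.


ln(241) ≈ 5.484797.
2*ln(n) ≈ 10.969594.
sqrt(2*ln(n)) ≈ sqrt(10.969594) ≈ 3.312038.
threshold ≈ 2.33*3.312038 = 7.71704854 ≈ 7.7170.

7.7170


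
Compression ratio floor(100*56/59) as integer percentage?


100*m/n = 100*56/59 ≈ 94.9153.
floor = 94.

94


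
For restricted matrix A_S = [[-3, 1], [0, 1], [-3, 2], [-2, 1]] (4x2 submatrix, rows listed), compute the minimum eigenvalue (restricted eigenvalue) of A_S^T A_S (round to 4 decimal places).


A_S^T A_S = [[22, -11], [-11, 7]].
trace = 29.
det = 33.
disc = trace^2 - 4*det = 841 - 4*33 = 709.
sqrt(709) ≈ 26.627054.
lam_min = (29 - sqrt(709))/2 ≈ (29 - 26.627054)/2 = 1.186473 ≈ 1.1865.

1.1865


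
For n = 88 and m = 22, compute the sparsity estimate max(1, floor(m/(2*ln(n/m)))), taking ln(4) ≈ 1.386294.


n/m = 88/22 = 4.
ln(n/m) ≈ 1.386294.
2*ln(n/m) ≈ 2.772588.
m/(2*ln(n/m)) ≈ 22/2.772588 ≈ 7.9348.
floor = 7.
k_max = max(1, 7) = 7.

7


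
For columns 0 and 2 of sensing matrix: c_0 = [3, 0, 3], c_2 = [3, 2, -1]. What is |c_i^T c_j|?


Inner product: 3*3 + 0*2 + 3*-1
Products: [9, 0, -3]
Sum = 6.
|dot| = 6.

6


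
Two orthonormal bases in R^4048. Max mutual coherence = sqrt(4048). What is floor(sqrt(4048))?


63^2 = 3969 <= 4048 < 4096 = 64^2, so 63 <= sqrt(4048) < 64.
floor(sqrt(4048)) = 63.

63


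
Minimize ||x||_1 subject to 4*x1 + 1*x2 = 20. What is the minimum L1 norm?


Axis intercepts:
  x1 = 5, x2 = 0: L1 = 5
  x1 = 0, x2 = 20: L1 = 20
x* = (5, 0)
||x*||_1 = 5.

5


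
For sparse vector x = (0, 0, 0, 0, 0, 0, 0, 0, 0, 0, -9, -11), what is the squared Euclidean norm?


Non-zero entries: [(10, -9), (11, -11)]
Squares: [81, 121]
||x||_2^2 = sum = 202.

202


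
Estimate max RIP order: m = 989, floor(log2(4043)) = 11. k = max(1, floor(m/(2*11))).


floor(log2(4043)) = 11.
2*11 = 22.
m/(2*floor(log2(n))) = 989/22 ≈ 44.9545.
floor = 44.
k = max(1, 44) = 44.

44


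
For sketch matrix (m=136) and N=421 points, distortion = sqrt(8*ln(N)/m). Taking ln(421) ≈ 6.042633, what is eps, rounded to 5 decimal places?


ln(421) ≈ 6.042633.
8*ln(N)/m ≈ 8*6.042633/136 ≈ 0.355449.
eps = sqrt(0.355449) ≈ 0.5961954 ≈ 0.59620.

0.59620


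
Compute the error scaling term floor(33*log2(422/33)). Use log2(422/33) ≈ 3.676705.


log2(n/k) = log2(422/33) ≈ 3.676705.
k*log2(n/k) ≈ 33*3.676705 = 121.331265.
floor(121.331265) = 121.

121


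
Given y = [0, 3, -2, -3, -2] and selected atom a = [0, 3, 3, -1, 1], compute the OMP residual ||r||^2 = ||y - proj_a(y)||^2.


a^T a = 20.
a^T y = 4.
coeff = 4/20 = 1/5.
||r||^2 = 126/5.

126/5


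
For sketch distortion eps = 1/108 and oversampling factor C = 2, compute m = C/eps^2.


1/eps = 108.
(1/eps)^2 = 11664.
m = 2*11664 = 23328.

23328


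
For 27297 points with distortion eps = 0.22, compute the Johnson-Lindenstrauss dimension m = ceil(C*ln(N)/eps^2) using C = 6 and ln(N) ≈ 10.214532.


ln(27297) ≈ 10.214532.
eps^2 = 0.22^2 = 0.0484.
C*ln(N)/eps^2 ≈ 6*10.214532/0.0484 ≈ 1266.2643.
m = ceil(1266.2643) = 1267.

1267


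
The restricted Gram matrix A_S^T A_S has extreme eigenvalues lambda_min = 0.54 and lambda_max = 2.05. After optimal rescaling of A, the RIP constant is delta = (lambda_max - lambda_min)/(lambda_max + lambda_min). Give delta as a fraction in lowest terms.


lambda_max - lambda_min = 2.05 - 0.54 = 1.51.
lambda_max + lambda_min = 2.05 + 0.54 = 2.59.
delta = 1.51/2.59 = 151/259.

151/259


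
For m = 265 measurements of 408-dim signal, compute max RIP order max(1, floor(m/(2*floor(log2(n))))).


floor(log2(408)) = 8.
2*8 = 16.
m/(2*floor(log2(n))) = 265/16 ≈ 16.5625.
floor = 16.
k = max(1, 16) = 16.

16


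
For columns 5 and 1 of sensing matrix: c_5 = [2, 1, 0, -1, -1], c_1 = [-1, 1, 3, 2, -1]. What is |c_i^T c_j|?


Inner product: 2*-1 + 1*1 + 0*3 + -1*2 + -1*-1
Products: [-2, 1, 0, -2, 1]
Sum = -2.
|dot| = 2.

2


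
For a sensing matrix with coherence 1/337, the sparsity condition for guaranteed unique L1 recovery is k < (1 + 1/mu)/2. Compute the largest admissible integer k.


1/mu = 337.
1 + 1/mu = 338.
(1 + 1/mu)/2 = 169 is an integer and the inequality is strict, so k_max = 169 - 1 = 168.

168


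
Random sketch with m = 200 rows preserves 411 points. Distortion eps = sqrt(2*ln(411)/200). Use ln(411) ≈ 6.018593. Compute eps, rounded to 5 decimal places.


ln(411) ≈ 6.018593.
2*ln(N)/m ≈ 2*6.018593/200 ≈ 0.06018593.
eps = sqrt(0.06018593) ≈ 0.2453282 ≈ 0.24533.

0.24533


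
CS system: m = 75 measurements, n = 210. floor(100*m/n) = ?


100*m/n = 100*75/210 ≈ 35.7143.
floor = 35.

35


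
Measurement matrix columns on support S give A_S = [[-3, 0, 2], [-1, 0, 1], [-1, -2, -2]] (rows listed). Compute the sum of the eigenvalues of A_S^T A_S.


Sum of eigenvalues of A_S^T A_S = trace(A_S^T A_S) = sum of squared column norms of A_S.
A_S^T A_S diagonal: [11, 4, 9].
trace = 11 + 4 + 9 = 24.

24


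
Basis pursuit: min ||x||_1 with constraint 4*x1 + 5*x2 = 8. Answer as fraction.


Axis intercepts:
  x1 = 2, x2 = 0: L1 = 2
  x1 = 0, x2 = 8/5: L1 = 8/5
x* = (0, 8/5)
||x*||_1 = 8/5.

8/5


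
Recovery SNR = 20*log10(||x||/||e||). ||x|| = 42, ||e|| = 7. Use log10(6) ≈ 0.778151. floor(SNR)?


||x||/||e|| = 42/7 = 6.
log10(6) ≈ 0.778151.
20*log10(||x||/||e||) ≈ 20*0.778151 = 15.56302.
floor(15.56302) = 15.

15


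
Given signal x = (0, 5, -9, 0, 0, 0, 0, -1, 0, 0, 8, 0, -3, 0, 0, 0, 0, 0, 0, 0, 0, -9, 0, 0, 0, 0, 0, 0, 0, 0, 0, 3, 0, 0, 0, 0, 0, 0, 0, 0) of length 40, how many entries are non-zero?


Non-zero positions: [1, 2, 7, 10, 12, 21, 31].
Sparsity = 7.

7


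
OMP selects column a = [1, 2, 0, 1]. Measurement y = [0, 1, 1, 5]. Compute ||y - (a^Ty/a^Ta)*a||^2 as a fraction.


a^T a = 6.
a^T y = 7.
coeff = 7/6 = 7/6.
||r||^2 = 113/6.

113/6


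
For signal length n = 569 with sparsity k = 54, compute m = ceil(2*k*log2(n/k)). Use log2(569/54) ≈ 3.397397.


log2(n/k) = log2(569/54) ≈ 3.397397.
2*k*log2(n/k) ≈ 2*54*3.397397 = 366.918876.
m = ceil(366.918876) = 367.

367


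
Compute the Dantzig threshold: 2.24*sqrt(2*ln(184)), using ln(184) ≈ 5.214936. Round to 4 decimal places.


ln(184) ≈ 5.214936.
2*ln(n) ≈ 10.429872.
sqrt(2*ln(n)) ≈ sqrt(10.429872) ≈ 3.229531.
threshold ≈ 2.24*3.229531 = 7.23414944 ≈ 7.2341.

7.2341


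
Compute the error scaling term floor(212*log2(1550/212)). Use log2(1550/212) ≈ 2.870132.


log2(n/k) = log2(1550/212) ≈ 2.870132.
k*log2(n/k) ≈ 212*2.870132 = 608.467984.
floor(608.467984) = 608.

608


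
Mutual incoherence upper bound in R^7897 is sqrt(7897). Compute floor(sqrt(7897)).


88^2 = 7744 <= 7897 < 7921 = 89^2, so 88 <= sqrt(7897) < 89.
floor(sqrt(7897)) = 88.

88


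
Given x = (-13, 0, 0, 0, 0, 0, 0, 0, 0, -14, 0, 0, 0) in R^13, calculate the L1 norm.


Non-zero entries: [(0, -13), (9, -14)]
Absolute values: [13, 14]
||x||_1 = sum = 27.

27


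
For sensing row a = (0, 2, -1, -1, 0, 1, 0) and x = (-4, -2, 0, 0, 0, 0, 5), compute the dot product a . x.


Non-zero terms: ['0*-4', '2*-2', '0*5']
Products: [0, -4, 0]
y = sum = -4.

-4


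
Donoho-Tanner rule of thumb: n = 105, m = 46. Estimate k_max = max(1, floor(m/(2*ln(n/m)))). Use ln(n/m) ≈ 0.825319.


n/m = 105/46.
ln(n/m) ≈ 0.825319.
2*ln(n/m) ≈ 1.650638.
m/(2*ln(n/m)) ≈ 46/1.650638 ≈ 27.868.
floor = 27.
k_max = max(1, 27) = 27.

27


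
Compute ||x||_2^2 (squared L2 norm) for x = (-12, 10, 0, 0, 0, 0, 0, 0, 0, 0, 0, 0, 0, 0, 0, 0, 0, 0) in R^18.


Non-zero entries: [(0, -12), (1, 10)]
Squares: [144, 100]
||x||_2^2 = sum = 244.

244


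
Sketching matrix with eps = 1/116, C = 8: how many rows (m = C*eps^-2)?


1/eps = 116.
(1/eps)^2 = 13456.
m = 8*13456 = 107648.

107648


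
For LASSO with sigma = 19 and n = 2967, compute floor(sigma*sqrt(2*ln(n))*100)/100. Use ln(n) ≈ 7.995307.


ln(2967) ≈ 7.995307.
2*ln(n) ≈ 15.990614.
sqrt(2*ln(n)) ≈ sqrt(15.990614) ≈ 3.998827.
lambda ≈ 19*3.998827 = 75.977713.
floor(lambda*100)/100 = 75.97.

75.97


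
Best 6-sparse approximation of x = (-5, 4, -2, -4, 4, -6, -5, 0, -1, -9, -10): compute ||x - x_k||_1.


Sorted |x_i| descending: [10, 9, 6, 5, 5, 4, 4, 4, 2, 1, 0]
Keep top 6: [10, 9, 6, 5, 5, 4]
Tail entries: [4, 4, 2, 1, 0]
L1 error = sum of tail = 11.

11


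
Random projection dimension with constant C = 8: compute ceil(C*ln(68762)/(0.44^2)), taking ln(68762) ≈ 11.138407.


ln(68762) ≈ 11.138407.
eps^2 = 0.44^2 = 0.1936.
C*ln(N)/eps^2 ≈ 8*11.138407/0.1936 ≈ 460.2648.
m = ceil(460.2648) = 461.

461


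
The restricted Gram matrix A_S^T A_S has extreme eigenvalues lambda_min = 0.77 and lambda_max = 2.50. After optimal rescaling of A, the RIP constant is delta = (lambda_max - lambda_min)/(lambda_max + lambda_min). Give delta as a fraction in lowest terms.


lambda_max - lambda_min = 2.50 - 0.77 = 1.73.
lambda_max + lambda_min = 2.50 + 0.77 = 3.27.
delta = 1.73/3.27 = 173/327.

173/327


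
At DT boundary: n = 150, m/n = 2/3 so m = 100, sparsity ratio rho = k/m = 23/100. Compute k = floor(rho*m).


m = 2/3*150 = 100.
rho = 23/100.
rho*m = 23/100*100 = 23.
k = floor(23) = 23.

23


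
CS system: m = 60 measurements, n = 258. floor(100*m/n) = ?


100*m/n = 100*60/258 ≈ 23.2558.
floor = 23.

23


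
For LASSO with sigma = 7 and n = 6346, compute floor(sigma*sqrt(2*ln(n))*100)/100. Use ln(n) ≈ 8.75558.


ln(6346) ≈ 8.75558.
2*ln(n) ≈ 17.51116.
sqrt(2*ln(n)) ≈ sqrt(17.51116) ≈ 4.184634.
lambda ≈ 7*4.184634 = 29.292438.
floor(lambda*100)/100 = 29.29.

29.29


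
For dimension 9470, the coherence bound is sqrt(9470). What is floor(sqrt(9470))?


97^2 = 9409 <= 9470 < 9604 = 98^2, so 97 <= sqrt(9470) < 98.
floor(sqrt(9470)) = 97.

97


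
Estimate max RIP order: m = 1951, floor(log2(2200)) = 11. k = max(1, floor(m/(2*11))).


floor(log2(2200)) = 11.
2*11 = 22.
m/(2*floor(log2(n))) = 1951/22 ≈ 88.6818.
floor = 88.
k = max(1, 88) = 88.

88


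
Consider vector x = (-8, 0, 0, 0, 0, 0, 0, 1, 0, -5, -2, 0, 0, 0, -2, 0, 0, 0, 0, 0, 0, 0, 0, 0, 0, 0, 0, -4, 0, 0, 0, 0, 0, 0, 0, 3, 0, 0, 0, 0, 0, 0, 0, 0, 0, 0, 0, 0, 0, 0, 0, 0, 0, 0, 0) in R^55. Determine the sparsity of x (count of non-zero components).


Non-zero positions: [0, 7, 9, 10, 14, 27, 35].
Sparsity = 7.

7


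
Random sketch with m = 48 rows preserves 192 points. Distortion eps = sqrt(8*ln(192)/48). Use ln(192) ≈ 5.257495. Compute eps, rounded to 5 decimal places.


ln(192) ≈ 5.257495.
8*ln(N)/m ≈ 8*5.257495/48 ≈ 0.87624917.
eps = sqrt(0.87624917) ≈ 0.9360818 ≈ 0.93608.

0.93608


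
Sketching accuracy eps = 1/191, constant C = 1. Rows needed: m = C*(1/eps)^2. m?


1/eps = 191.
(1/eps)^2 = 36481.
m = 1*36481 = 36481.

36481


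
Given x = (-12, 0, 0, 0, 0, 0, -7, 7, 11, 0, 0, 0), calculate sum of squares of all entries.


Non-zero entries: [(0, -12), (6, -7), (7, 7), (8, 11)]
Squares: [144, 49, 49, 121]
||x||_2^2 = sum = 363.

363


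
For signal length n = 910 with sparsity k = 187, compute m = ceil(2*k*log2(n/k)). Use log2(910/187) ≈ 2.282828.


log2(n/k) = log2(910/187) ≈ 2.282828.
2*k*log2(n/k) ≈ 2*187*2.282828 = 853.777672.
m = ceil(853.777672) = 854.

854


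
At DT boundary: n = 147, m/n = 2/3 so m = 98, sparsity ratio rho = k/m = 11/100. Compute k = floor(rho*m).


m = 2/3*147 = 98.
rho = 11/100.
rho*m = 11/100*98 = 10.78.
k = floor(10.78) = 10.

10


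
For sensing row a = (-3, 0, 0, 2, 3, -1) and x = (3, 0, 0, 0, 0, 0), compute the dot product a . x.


Non-zero terms: ['-3*3']
Products: [-9]
y = sum = -9.

-9


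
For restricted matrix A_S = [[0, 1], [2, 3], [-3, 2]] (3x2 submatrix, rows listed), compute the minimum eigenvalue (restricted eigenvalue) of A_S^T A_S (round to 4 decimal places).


A_S^T A_S = [[13, 0], [0, 14]].
trace = 27.
det = 182.
disc = trace^2 - 4*det = 729 - 4*182 = 1.
sqrt(1) = 1.
lam_min = (27 - 1)/2 = 13 = 13.0000.

13.0000


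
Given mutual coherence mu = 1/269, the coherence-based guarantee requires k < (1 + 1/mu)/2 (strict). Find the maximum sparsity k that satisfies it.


1/mu = 269.
1 + 1/mu = 270.
(1 + 1/mu)/2 = 135 is an integer and the inequality is strict, so k_max = 135 - 1 = 134.

134


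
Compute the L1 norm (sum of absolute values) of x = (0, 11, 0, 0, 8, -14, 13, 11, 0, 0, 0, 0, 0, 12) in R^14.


Non-zero entries: [(1, 11), (4, 8), (5, -14), (6, 13), (7, 11), (13, 12)]
Absolute values: [11, 8, 14, 13, 11, 12]
||x||_1 = sum = 69.

69


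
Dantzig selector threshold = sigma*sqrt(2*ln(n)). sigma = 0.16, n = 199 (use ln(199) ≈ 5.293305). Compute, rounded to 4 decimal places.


ln(199) ≈ 5.293305.
2*ln(n) ≈ 10.58661.
sqrt(2*ln(n)) ≈ sqrt(10.58661) ≈ 3.253707.
threshold ≈ 0.16*3.253707 = 0.52059312 ≈ 0.5206.

0.5206


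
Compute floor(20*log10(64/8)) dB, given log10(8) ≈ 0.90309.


||x||/||e|| = 64/8 = 8.
log10(8) ≈ 0.90309.
20*log10(||x||/||e||) ≈ 20*0.90309 = 18.0618.
floor(18.0618) = 18.

18


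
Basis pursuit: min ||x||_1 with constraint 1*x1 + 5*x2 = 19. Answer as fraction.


Axis intercepts:
  x1 = 19, x2 = 0: L1 = 19
  x1 = 0, x2 = 19/5: L1 = 19/5
x* = (0, 19/5)
||x*||_1 = 19/5.

19/5


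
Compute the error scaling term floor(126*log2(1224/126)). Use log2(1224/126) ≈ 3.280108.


log2(n/k) = log2(1224/126) ≈ 3.280108.
k*log2(n/k) ≈ 126*3.280108 = 413.293608.
floor(413.293608) = 413.

413


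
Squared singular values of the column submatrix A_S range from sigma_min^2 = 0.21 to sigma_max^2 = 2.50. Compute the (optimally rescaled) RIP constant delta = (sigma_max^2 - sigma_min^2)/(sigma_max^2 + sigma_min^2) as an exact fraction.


lambda_max - lambda_min = 2.50 - 0.21 = 2.29.
lambda_max + lambda_min = 2.50 + 0.21 = 2.71.
delta = 2.29/2.71 = 229/271.

229/271


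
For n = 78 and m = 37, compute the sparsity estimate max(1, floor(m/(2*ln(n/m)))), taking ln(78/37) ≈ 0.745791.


n/m = 78/37.
ln(n/m) ≈ 0.745791.
2*ln(n/m) ≈ 1.491582.
m/(2*ln(n/m)) ≈ 37/1.491582 ≈ 24.8059.
floor = 24.
k_max = max(1, 24) = 24.

24


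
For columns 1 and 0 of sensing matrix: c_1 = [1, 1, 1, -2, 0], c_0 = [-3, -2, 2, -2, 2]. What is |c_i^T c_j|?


Inner product: 1*-3 + 1*-2 + 1*2 + -2*-2 + 0*2
Products: [-3, -2, 2, 4, 0]
Sum = 1.
|dot| = 1.

1


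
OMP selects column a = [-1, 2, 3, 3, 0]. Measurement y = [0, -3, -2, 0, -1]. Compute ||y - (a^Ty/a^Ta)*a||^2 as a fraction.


a^T a = 23.
a^T y = -12.
coeff = -12/23 = -12/23.
||r||^2 = 178/23.

178/23


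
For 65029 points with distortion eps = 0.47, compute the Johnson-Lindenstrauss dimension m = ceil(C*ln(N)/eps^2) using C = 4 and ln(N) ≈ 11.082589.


ln(65029) ≈ 11.082589.
eps^2 = 0.47^2 = 0.2209.
C*ln(N)/eps^2 ≈ 4*11.082589/0.2209 ≈ 200.6807.
m = ceil(200.6807) = 201.

201


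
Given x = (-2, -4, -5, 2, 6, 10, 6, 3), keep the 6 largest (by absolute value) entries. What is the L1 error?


Sorted |x_i| descending: [10, 6, 6, 5, 4, 3, 2, 2]
Keep top 6: [10, 6, 6, 5, 4, 3]
Tail entries: [2, 2]
L1 error = sum of tail = 4.

4


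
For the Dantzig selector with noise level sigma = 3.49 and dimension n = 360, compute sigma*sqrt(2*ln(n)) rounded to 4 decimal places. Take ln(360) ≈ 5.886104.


ln(360) ≈ 5.886104.
2*ln(n) ≈ 11.772208.
sqrt(2*ln(n)) ≈ sqrt(11.772208) ≈ 3.431065.
threshold ≈ 3.49*3.431065 = 11.97441685 ≈ 11.9744.

11.9744


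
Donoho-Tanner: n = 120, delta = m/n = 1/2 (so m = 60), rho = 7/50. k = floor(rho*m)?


m = 1/2*120 = 60.
rho = 7/50.
rho*m = 7/50*60 = 8.4.
k = floor(8.4) = 8.

8


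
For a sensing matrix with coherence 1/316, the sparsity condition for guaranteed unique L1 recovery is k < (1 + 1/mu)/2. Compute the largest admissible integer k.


1/mu = 316.
1 + 1/mu = 317.
(1 + 1/mu)/2 = 158.5 is not an integer, so k_max = floor(158.5) = 158.

158


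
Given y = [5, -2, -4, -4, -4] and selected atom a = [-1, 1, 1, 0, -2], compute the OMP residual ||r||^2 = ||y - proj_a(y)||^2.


a^T a = 7.
a^T y = -3.
coeff = -3/7 = -3/7.
||r||^2 = 530/7.

530/7


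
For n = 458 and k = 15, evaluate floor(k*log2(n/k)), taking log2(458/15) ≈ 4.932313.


log2(n/k) = log2(458/15) ≈ 4.932313.
k*log2(n/k) ≈ 15*4.932313 = 73.984695.
floor(73.984695) = 73.

73


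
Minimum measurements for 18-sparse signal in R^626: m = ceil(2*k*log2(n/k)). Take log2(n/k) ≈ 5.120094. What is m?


log2(n/k) = log2(626/18) ≈ 5.120094.
2*k*log2(n/k) ≈ 2*18*5.120094 = 184.323384.
m = ceil(184.323384) = 185.

185


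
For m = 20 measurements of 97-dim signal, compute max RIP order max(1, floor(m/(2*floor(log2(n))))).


floor(log2(97)) = 6.
2*6 = 12.
m/(2*floor(log2(n))) = 20/12 ≈ 1.6667.
floor = 1.
k = max(1, 1) = 1.

1


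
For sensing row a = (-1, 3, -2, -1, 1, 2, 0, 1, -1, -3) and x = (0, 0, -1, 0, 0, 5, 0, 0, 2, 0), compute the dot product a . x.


Non-zero terms: ['-2*-1', '2*5', '-1*2']
Products: [2, 10, -2]
y = sum = 10.

10


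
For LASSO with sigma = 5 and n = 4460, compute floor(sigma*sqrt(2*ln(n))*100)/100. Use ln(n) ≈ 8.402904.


ln(4460) ≈ 8.402904.
2*ln(n) ≈ 16.805808.
sqrt(2*ln(n)) ≈ sqrt(16.805808) ≈ 4.099489.
lambda ≈ 5*4.099489 = 20.497445.
floor(lambda*100)/100 = 20.49.

20.49


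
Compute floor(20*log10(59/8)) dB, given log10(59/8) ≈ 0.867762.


||x||/||e|| = 59/8.
log10(59/8) ≈ 0.867762.
20*log10(||x||/||e||) ≈ 20*0.867762 = 17.35524.
floor(17.35524) = 17.

17


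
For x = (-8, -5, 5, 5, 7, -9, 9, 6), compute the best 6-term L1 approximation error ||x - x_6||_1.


Sorted |x_i| descending: [9, 9, 8, 7, 6, 5, 5, 5]
Keep top 6: [9, 9, 8, 7, 6, 5]
Tail entries: [5, 5]
L1 error = sum of tail = 10.

10


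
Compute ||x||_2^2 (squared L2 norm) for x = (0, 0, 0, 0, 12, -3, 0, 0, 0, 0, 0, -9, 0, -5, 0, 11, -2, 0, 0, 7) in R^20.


Non-zero entries: [(4, 12), (5, -3), (11, -9), (13, -5), (15, 11), (16, -2), (19, 7)]
Squares: [144, 9, 81, 25, 121, 4, 49]
||x||_2^2 = sum = 433.

433


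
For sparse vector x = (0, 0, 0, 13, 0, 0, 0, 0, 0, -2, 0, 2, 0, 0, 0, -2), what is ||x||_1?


Non-zero entries: [(3, 13), (9, -2), (11, 2), (15, -2)]
Absolute values: [13, 2, 2, 2]
||x||_1 = sum = 19.

19


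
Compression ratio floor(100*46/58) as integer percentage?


100*m/n = 100*46/58 ≈ 79.3103.
floor = 79.

79


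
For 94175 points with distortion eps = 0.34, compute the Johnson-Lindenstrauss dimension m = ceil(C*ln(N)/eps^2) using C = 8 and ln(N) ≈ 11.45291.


ln(94175) ≈ 11.45291.
eps^2 = 0.34^2 = 0.1156.
C*ln(N)/eps^2 ≈ 8*11.45291/0.1156 ≈ 792.5889.
m = ceil(792.5889) = 793.

793


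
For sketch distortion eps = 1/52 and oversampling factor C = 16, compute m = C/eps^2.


1/eps = 52.
(1/eps)^2 = 2704.
m = 16*2704 = 43264.

43264


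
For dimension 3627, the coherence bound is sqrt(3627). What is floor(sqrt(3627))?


60^2 = 3600 <= 3627 < 3721 = 61^2, so 60 <= sqrt(3627) < 61.
floor(sqrt(3627)) = 60.

60


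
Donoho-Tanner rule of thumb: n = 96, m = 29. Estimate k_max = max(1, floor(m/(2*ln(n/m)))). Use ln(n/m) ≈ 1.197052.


n/m = 96/29.
ln(n/m) ≈ 1.197052.
2*ln(n/m) ≈ 2.394104.
m/(2*ln(n/m)) ≈ 29/2.394104 ≈ 12.1131.
floor = 12.
k_max = max(1, 12) = 12.

12


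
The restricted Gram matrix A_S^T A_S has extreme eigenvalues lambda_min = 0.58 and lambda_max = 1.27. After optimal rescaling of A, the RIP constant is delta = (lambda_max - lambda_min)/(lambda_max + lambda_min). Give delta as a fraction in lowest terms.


lambda_max - lambda_min = 1.27 - 0.58 = 0.69.
lambda_max + lambda_min = 1.27 + 0.58 = 1.85.
delta = 0.69/1.85 = 69/185.

69/185


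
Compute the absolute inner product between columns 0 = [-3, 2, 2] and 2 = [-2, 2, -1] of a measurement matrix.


Inner product: -3*-2 + 2*2 + 2*-1
Products: [6, 4, -2]
Sum = 8.
|dot| = 8.

8


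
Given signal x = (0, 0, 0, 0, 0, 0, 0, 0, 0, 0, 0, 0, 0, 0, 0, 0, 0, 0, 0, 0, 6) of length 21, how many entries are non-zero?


Non-zero positions: [20].
Sparsity = 1.

1


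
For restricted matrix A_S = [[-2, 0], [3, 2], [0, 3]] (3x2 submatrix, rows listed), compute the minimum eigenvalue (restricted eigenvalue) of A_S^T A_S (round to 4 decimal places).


A_S^T A_S = [[13, 6], [6, 13]].
trace = 26.
det = 133.
disc = trace^2 - 4*det = 676 - 4*133 = 144.
sqrt(144) = 12.
lam_min = (26 - 12)/2 = 7 = 7.0000.

7.0000


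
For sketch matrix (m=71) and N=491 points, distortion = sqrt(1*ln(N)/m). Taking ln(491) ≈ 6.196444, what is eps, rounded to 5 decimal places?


ln(491) ≈ 6.196444.
1*ln(N)/m ≈ 1*6.196444/71 ≈ 0.08727386.
eps = sqrt(0.08727386) ≈ 0.2954215 ≈ 0.29542.

0.29542


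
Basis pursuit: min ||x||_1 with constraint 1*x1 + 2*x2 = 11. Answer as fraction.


Axis intercepts:
  x1 = 11, x2 = 0: L1 = 11
  x1 = 0, x2 = 11/2: L1 = 11/2
x* = (0, 11/2)
||x*||_1 = 11/2.

11/2


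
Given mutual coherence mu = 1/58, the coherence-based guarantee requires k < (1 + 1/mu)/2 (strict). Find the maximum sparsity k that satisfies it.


1/mu = 58.
1 + 1/mu = 59.
(1 + 1/mu)/2 = 29.5 is not an integer, so k_max = floor(29.5) = 29.

29


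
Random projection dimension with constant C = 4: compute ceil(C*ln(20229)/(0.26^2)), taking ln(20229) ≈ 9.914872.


ln(20229) ≈ 9.914872.
eps^2 = 0.26^2 = 0.0676.
C*ln(N)/eps^2 ≈ 4*9.914872/0.0676 ≈ 586.6788.
m = ceil(586.6788) = 587.

587


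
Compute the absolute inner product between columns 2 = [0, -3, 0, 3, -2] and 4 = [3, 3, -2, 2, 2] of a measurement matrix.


Inner product: 0*3 + -3*3 + 0*-2 + 3*2 + -2*2
Products: [0, -9, 0, 6, -4]
Sum = -7.
|dot| = 7.

7


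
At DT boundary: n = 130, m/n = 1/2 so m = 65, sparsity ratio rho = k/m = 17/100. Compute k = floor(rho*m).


m = 1/2*130 = 65.
rho = 17/100.
rho*m = 17/100*65 = 11.05.
k = floor(11.05) = 11.

11


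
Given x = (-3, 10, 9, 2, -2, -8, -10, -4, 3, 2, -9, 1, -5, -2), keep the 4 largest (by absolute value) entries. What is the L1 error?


Sorted |x_i| descending: [10, 10, 9, 9, 8, 5, 4, 3, 3, 2, 2, 2, 2, 1]
Keep top 4: [10, 10, 9, 9]
Tail entries: [8, 5, 4, 3, 3, 2, 2, 2, 2, 1]
L1 error = sum of tail = 32.

32


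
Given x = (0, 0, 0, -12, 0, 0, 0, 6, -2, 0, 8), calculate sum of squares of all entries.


Non-zero entries: [(3, -12), (7, 6), (8, -2), (10, 8)]
Squares: [144, 36, 4, 64]
||x||_2^2 = sum = 248.

248


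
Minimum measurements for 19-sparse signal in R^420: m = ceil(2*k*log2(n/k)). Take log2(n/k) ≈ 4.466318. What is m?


log2(n/k) = log2(420/19) ≈ 4.466318.
2*k*log2(n/k) ≈ 2*19*4.466318 = 169.720084.
m = ceil(169.720084) = 170.

170


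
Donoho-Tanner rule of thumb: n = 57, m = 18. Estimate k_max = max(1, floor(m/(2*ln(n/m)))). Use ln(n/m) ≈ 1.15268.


n/m = 57/18 = 19/6.
ln(n/m) ≈ 1.15268.
2*ln(n/m) ≈ 2.30536.
m/(2*ln(n/m)) ≈ 18/2.30536 ≈ 7.8079.
floor = 7.
k_max = max(1, 7) = 7.

7


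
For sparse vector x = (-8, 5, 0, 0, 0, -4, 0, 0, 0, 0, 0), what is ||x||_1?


Non-zero entries: [(0, -8), (1, 5), (5, -4)]
Absolute values: [8, 5, 4]
||x||_1 = sum = 17.

17


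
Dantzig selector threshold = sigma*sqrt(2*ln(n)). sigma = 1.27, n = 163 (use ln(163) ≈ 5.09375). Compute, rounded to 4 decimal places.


ln(163) ≈ 5.09375.
2*ln(n) ≈ 10.1875.
sqrt(2*ln(n)) ≈ sqrt(10.1875) ≈ 3.191786.
threshold ≈ 1.27*3.191786 = 4.05356822 ≈ 4.0536.

4.0536


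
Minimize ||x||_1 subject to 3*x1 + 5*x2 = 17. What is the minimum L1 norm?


Axis intercepts:
  x1 = 17/3, x2 = 0: L1 = 17/3
  x1 = 0, x2 = 17/5: L1 = 17/5
x* = (0, 17/5)
||x*||_1 = 17/5.

17/5


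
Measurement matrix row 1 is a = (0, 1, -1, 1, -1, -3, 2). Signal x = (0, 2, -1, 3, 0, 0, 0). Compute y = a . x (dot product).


Non-zero terms: ['1*2', '-1*-1', '1*3']
Products: [2, 1, 3]
y = sum = 6.

6


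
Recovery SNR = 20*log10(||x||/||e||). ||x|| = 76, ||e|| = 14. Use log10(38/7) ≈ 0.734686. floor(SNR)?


||x||/||e|| = 76/14 = 38/7.
log10(38/7) ≈ 0.734686.
20*log10(||x||/||e||) ≈ 20*0.734686 = 14.69372.
floor(14.69372) = 14.

14


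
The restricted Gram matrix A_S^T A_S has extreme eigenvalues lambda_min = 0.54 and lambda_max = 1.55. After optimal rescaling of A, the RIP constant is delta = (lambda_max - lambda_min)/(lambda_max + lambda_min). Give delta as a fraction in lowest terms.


lambda_max - lambda_min = 1.55 - 0.54 = 1.01.
lambda_max + lambda_min = 1.55 + 0.54 = 2.09.
delta = 1.01/2.09 = 101/209.

101/209


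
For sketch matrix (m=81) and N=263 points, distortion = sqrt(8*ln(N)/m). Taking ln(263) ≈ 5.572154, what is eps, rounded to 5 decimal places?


ln(263) ≈ 5.572154.
8*ln(N)/m ≈ 8*5.572154/81 ≈ 0.5503362.
eps = sqrt(0.5503362) ≈ 0.7418465 ≈ 0.74185.

0.74185


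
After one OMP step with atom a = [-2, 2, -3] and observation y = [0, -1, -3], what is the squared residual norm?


a^T a = 17.
a^T y = 7.
coeff = 7/17 = 7/17.
||r||^2 = 121/17.

121/17


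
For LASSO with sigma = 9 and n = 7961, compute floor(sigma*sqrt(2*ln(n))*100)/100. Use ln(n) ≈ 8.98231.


ln(7961) ≈ 8.98231.
2*ln(n) ≈ 17.96462.
sqrt(2*ln(n)) ≈ sqrt(17.96462) ≈ 4.238469.
lambda ≈ 9*4.238469 = 38.146221.
floor(lambda*100)/100 = 38.14.

38.14


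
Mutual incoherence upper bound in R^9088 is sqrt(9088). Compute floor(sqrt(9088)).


95^2 = 9025 <= 9088 < 9216 = 96^2, so 95 <= sqrt(9088) < 96.
floor(sqrt(9088)) = 95.

95


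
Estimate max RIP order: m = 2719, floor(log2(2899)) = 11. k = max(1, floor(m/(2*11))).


floor(log2(2899)) = 11.
2*11 = 22.
m/(2*floor(log2(n))) = 2719/22 ≈ 123.5909.
floor = 123.
k = max(1, 123) = 123.

123


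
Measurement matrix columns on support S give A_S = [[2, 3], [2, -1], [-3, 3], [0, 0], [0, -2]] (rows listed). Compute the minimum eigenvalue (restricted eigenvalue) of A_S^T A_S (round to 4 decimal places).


A_S^T A_S = [[17, -5], [-5, 23]].
trace = 40.
det = 366.
disc = trace^2 - 4*det = 1600 - 4*366 = 136.
sqrt(136) ≈ 11.661904.
lam_min = (40 - sqrt(136))/2 ≈ (40 - 11.661904)/2 = 14.169048 ≈ 14.1690.

14.1690
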